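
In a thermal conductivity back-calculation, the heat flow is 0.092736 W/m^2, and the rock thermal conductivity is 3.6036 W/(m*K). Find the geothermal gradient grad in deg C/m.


grad = q / k * 1000
grad = 0.092736 / 3.6036 * 1000
grad = 25.73427 deg C/km
Convert: 25.73427 deg C/km * 0.001 = 0.025734 deg C/m
grad = 0.025734 deg C/m


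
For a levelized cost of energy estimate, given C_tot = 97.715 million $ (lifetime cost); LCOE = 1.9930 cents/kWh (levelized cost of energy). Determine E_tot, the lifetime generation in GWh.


E_tot = C_tot / LCOE * 100
E_tot = 97.715 / 1.9930 * 100
E_tot = 4902.9 GWh


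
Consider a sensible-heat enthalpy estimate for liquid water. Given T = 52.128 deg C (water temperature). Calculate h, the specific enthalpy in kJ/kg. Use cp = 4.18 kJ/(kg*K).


h = cp * T
h = 4.18 * 52.128
h = 217.90 kJ/kg


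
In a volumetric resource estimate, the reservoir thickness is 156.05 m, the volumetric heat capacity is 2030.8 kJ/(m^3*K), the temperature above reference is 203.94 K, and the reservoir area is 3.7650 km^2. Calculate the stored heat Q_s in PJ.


Step 1: Vr = A*1e6*hr = 3.765*1e6*156.05 = 5.875282e+08 m^3
Step 2: Q_s = Vr*rhoc*dT/1e12 = 5.875282e+08*2030.8*203.94/1e12 = 243.33 PJ
Q_s = 243.33 PJ


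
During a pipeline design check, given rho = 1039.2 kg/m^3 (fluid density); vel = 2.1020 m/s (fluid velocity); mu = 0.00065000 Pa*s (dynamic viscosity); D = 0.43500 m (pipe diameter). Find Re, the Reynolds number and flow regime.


Step 1: Re = rho*vel*D/mu = 1039.2*2.102*0.435/0.00065 = 1.4619e+06
Step 2: Re = 1.4619e+06 > 4000, so flow is turbulent.
Re = 1.4619e+06 (turbulent)


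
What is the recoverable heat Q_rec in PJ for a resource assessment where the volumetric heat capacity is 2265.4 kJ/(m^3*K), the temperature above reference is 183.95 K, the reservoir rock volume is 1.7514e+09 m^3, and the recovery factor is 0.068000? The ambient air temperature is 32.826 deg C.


Step 1: Q_s = Vr*rhoc*dT/1e12 = 1.7514e+09*2265.4*183.95/1e12 = 729.8440 PJ
Step 2: Q_rec = Q_s * RF = 729.8440 * 0.068 = 49.629 PJ
Q_rec = 49.629 PJ


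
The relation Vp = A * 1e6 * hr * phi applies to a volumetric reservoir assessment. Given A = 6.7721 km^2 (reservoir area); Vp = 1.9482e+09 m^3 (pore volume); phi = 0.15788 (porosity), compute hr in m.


hr = Vp / (A * 1e6 * phi)
hr = 1.9482e+09 / (6.7721 * 1e6 * 0.15788)
hr = 1822.1 m


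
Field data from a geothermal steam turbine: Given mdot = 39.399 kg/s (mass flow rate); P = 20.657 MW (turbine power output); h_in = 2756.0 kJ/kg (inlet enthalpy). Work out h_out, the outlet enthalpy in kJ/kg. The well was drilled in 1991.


h_out = h_in - P * 1000 / mdot
h_out = 2756.0 - 20.657 * 1000 / 39.399
h_out = 2231.7 kJ/kg


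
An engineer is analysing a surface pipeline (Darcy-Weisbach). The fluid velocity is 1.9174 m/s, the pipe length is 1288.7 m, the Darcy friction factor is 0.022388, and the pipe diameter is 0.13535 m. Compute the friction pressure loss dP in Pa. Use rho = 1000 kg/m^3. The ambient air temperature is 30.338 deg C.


dP = f * (L/D) * (rho*vel^2/2) / 1000
dP = 0.022388 * (1288.7/0.13535) * (1000*1.9174^2/2) / 1000
dP = 391.8360 kPa
Convert: 391.8360 kPa * 1000.0 = 3.9184e+05 Pa
dP = 3.9184e+05 Pa


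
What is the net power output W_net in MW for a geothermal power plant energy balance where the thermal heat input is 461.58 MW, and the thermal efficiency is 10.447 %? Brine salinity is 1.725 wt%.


W_net = eta / 100 * Q_in
W_net = 10.447 / 100 * 461.58
W_net = 48.221 MW


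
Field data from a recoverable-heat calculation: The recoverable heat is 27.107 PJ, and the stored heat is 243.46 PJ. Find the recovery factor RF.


RF = Q_rec / Q_s
RF = 27.107 / 243.46
RF = 0.11134


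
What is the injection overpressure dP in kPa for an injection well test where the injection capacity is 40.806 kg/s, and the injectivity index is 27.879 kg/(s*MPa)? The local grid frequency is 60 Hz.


dP = mdot * 1000 / II
dP = 40.806 * 1000 / 27.879
dP = 1463.7 kPa


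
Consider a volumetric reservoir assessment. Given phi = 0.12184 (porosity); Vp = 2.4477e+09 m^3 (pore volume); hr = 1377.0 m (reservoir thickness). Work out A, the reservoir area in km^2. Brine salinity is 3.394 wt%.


A = Vp / (1e6 * hr * phi)
A = 2.4477e+09 / (1e6 * 1377.0 * 0.12184)
A = 14.589 km^2


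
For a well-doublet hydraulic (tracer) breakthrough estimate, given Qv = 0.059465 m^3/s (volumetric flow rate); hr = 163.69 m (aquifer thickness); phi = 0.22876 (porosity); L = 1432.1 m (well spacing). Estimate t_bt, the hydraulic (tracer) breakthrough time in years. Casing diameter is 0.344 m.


t_bt = pi * hr * phi * L^2 / (3 * Qv) / (365.25*86400)
t_bt = pi * 163.69 * 0.22876 * 1432.1^2 / (3 * 0.059465) / (365.25*86400)
t_bt = 42.856 years


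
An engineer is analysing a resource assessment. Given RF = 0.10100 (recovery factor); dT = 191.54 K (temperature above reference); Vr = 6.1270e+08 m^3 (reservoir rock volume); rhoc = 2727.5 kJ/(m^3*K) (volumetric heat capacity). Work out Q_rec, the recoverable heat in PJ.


Step 1: Q_s = Vr*rhoc*dT/1e12 = 6.1270e+08*2727.5*191.54/1e12 = 320.0900 PJ
Step 2: Q_rec = Q_s * RF = 320.0900 * 0.101 = 32.329 PJ
Q_rec = 32.329 PJ


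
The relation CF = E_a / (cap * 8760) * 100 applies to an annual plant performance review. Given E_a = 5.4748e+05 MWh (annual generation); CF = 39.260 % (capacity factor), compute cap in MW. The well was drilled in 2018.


cap = E_a / (CF/100 * 8760)
cap = 5.4748e+05 / (39.260/100 * 8760)
cap = 159.19 MW


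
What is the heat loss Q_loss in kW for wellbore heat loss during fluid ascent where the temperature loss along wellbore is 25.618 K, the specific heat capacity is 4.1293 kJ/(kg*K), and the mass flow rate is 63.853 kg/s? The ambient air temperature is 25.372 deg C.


Q_loss = mdot * cp * dT
Q_loss = 63.853 * 4.1293 * 25.618
Q_loss = 6754.7 kW


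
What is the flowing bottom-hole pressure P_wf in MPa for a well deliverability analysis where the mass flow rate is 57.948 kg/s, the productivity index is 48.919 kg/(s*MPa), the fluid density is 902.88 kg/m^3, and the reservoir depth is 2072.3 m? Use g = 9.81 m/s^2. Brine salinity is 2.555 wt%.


Step 1: P_i = rho*g*h/1e6 = 902.88*9.81*2072.3/1e6 = 18.35488 MPa
Step 2: P_wf = P_i - mdot/PI = 18.35488 - 57.948/48.919 = 17.170 MPa
P_wf = 17.170 MPa


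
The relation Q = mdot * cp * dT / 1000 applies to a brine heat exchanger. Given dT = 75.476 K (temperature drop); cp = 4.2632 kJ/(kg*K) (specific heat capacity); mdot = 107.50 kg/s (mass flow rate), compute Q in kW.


Q = mdot * cp * dT / 1000
Q = 107.50 * 4.2632 * 75.476 / 1000
Q = 34.59020 MW
Convert: 34.59020 MW * 1000.0 = 34590 kW
Q = 34590 kW


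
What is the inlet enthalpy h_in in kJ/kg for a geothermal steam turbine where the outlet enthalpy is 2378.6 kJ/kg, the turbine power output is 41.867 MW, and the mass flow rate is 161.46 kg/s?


h_in = h_out + P * 1000 / mdot
h_in = 2378.6 + 41.867 * 1000 / 161.46
h_in = 2637.9 kJ/kg


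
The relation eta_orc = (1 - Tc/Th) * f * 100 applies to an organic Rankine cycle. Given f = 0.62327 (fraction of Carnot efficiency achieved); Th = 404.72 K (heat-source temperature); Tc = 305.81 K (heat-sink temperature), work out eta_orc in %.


eta_orc = (1 - Tc/Th) * f * 100
eta_orc = (1 - 305.81/404.72) * 0.62327 * 100
eta_orc = 15.232 %


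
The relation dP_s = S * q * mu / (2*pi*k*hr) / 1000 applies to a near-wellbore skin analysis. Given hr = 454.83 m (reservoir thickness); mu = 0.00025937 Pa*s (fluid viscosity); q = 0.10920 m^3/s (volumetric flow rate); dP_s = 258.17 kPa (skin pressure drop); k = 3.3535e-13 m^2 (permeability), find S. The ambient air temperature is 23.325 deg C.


S = dP_s * 1000 * 2*pi*k*hr / (q*mu)
S = 258.17 * 1000 * 2*pi*3.3535e-13*454.83 / (0.10920*0.00025937)
S = 8.7356


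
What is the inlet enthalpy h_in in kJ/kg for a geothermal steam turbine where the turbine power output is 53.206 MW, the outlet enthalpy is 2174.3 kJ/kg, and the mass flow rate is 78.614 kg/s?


h_in = h_out + P * 1000 / mdot
h_in = 2174.3 + 53.206 * 1000 / 78.614
h_in = 2851.1 kJ/kg


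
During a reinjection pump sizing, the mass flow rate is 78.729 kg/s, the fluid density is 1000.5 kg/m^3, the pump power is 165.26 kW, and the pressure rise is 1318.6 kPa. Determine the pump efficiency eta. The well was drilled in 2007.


eta = mdot * dP / (rho * P_pump)
eta = 78.729 * 1318.6 / (1000.5 * 165.26)
eta = 0.62786


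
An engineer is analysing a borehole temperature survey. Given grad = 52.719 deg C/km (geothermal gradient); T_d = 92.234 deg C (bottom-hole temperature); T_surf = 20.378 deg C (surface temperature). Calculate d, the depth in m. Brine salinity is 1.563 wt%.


d = (T_d - T_surf) / grad * 1000
d = (92.234 - 20.378) / 52.719 * 1000
d = 1363.0 m


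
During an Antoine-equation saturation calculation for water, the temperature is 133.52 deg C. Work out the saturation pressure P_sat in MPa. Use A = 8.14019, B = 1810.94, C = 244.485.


P_sat = 10^(A - B/(C + T)) / 760 * 0.101325
P_sat = 10^(8.14019 - 1810.94/(244.485 + 133.52)) / 760 * 0.101325
P_sat = 0.29806 MPa


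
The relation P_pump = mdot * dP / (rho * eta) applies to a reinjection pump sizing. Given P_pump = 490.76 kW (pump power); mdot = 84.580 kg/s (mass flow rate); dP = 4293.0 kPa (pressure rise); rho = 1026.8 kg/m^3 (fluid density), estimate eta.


eta = mdot * dP / (rho * P_pump)
eta = 84.580 * 4293.0 / (1026.8 * 490.76)
eta = 0.72057


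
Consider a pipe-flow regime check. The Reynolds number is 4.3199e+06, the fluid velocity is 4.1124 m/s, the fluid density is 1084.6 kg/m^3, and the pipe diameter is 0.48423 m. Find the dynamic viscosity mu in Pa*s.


mu = rho * vel * D / Re
mu = 1084.6 * 4.1124 * 0.48423 / 4.3199e+06
mu = 0.00049997 Pa*s


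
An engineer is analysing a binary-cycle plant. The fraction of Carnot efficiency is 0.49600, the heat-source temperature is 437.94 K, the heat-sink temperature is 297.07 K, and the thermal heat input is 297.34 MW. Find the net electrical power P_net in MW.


Step 1: eta = (1 - Tc/Th)*f = (1 - 297.07/437.94)*0.496 = 0.1595459
Step 2: P_net = eta * Q_in = 0.1595459 * 297.34 = 47.439 MW
P_net = 47.439 MW


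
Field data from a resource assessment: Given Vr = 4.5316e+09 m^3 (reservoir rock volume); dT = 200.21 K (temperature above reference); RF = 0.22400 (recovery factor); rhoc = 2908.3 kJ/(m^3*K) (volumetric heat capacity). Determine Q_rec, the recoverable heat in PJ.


Step 1: Q_s = Vr*rhoc*dT/1e12 = 4.5316e+09*2908.3*200.21/1e12 = 2638.618 PJ
Step 2: Q_rec = Q_s * RF = 2638.618 * 0.224 = 591.05 PJ
Q_rec = 591.05 PJ


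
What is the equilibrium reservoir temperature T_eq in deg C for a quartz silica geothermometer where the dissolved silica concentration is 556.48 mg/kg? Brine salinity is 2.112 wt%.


T_eq = 1309 / (5.19 - log10(SiO2)) - 273.15
T_eq = 1309 / (5.19 - log10(556.48)) - 273.15
T_eq = 262.33 deg C


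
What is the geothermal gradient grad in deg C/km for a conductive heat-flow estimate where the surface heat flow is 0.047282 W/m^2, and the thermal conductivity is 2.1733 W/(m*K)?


grad = q * 1000 / k
grad = 0.047282 * 1000 / 2.1733
grad = 21.756 deg C/km


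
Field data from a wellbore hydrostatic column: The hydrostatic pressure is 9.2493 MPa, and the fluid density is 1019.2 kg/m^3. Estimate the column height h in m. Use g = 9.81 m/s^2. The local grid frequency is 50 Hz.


h = P * 1e6 / (g * rho)
h = 9.2493 * 1e6 / (9.81 * 1019.2)
h = 925.08 m


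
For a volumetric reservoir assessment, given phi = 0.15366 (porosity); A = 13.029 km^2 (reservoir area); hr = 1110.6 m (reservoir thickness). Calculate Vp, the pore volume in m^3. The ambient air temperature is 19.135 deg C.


Vp = A * 1e6 * hr * phi
Vp = 13.029 * 1e6 * 1110.6 * 0.15366
Vp = 2.2235e+09 m^3


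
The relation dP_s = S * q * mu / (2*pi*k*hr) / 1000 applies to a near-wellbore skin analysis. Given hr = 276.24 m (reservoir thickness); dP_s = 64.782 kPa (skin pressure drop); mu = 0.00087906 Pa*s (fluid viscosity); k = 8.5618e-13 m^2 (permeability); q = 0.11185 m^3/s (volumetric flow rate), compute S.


S = dP_s * 1000 * 2*pi*k*hr / (q*mu)
S = 64.782 * 1000 * 2*pi*8.5618e-13*276.24 / (0.11185*0.00087906)
S = 0.97911


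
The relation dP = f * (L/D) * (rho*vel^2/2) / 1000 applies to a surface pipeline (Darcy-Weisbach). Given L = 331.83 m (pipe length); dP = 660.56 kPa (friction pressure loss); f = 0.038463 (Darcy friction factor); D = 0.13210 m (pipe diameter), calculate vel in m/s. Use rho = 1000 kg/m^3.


vel = sqrt(dP*1000*2*D / (f*L*rho))
vel = sqrt(660.56*1000*2*0.13210 / (0.038463*331.83*1000))
vel = 3.6978 m/s


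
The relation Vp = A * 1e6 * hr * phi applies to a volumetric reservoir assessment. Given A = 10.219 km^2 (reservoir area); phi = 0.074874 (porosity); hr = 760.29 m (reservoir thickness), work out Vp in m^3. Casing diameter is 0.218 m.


Vp = A * 1e6 * hr * phi
Vp = 10.219 * 1e6 * 760.29 * 0.074874
Vp = 5.8173e+08 m^3


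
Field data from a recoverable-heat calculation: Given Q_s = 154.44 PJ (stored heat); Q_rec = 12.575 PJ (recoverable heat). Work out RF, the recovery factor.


RF = Q_rec / Q_s
RF = 12.575 / 154.44
RF = 0.081423


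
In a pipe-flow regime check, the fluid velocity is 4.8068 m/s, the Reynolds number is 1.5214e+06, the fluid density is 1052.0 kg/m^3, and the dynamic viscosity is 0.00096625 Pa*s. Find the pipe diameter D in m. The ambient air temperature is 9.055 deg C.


D = Re * mu / (rho * vel)
D = 1.5214e+06 * 0.00096625 / (1052.0 * 4.8068)
D = 0.29071 m


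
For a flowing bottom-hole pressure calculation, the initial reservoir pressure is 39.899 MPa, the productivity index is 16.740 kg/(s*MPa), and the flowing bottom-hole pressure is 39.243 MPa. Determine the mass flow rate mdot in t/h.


mdot = (P_i - P_wf) * PI
mdot = (39.899 - 39.243) * 16.740
mdot = 10.98144 kg/s
Convert: 10.98144 kg/s * 3.6 = 39.533 t/h
mdot = 39.533 t/h


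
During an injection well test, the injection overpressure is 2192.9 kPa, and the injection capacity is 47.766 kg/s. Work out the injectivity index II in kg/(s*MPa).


II = mdot * 1000 / dP
II = 47.766 * 1000 / 2192.9
II = 21.782 kg/(s*MPa)


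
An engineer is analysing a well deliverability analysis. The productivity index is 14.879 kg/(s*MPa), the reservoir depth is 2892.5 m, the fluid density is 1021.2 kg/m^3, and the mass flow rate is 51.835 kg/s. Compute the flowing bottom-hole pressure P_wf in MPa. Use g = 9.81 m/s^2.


Step 1: P_i = rho*g*h/1e6 = 1021.2*9.81*2892.5/1e6 = 28.97698 MPa
Step 2: P_wf = P_i - mdot/PI = 28.97698 - 51.835/14.879 = 25.493 MPa
P_wf = 25.493 MPa


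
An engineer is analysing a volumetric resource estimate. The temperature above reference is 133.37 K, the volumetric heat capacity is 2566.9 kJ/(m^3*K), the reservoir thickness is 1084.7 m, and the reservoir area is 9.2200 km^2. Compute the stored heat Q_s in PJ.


Step 1: Vr = A*1e6*hr = 9.22*1e6*1084.7 = 1.000093e+10 m^3
Step 2: Q_s = Vr*rhoc*dT/1e12 = 1.000093e+10*2566.9*133.37/1e12 = 3423.8 PJ
Q_s = 3423.8 PJ


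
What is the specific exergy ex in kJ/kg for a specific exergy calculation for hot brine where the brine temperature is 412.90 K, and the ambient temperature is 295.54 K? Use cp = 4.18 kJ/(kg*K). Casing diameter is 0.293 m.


ex = cp * ((T_b - T_0) - T_0 * ln(T_b/T_0))
ex = 4.18 * ((412.90 - 295.54) - 295.54 * ln(412.90/295.54))
ex = 77.460 kJ/kg


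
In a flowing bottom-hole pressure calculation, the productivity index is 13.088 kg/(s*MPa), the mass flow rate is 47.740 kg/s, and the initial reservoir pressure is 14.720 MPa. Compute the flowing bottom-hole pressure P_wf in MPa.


P_wf = P_i - mdot / PI
P_wf = 14.720 - 47.740 / 13.088
P_wf = 11.072 MPa


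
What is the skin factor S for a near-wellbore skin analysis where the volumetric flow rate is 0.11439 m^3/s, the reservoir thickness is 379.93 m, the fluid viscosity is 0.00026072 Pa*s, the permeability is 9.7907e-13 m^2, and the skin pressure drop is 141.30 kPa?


S = dP_s * 1000 * 2*pi*k*hr / (q*mu)
S = 141.30 * 1000 * 2*pi*9.7907e-13*379.93 / (0.11439*0.00026072)
S = 11.073


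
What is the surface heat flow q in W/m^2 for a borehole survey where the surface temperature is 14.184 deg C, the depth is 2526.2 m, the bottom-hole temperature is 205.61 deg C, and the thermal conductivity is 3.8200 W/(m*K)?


Step 1: grad = (T_d - T_surf)/d * 1000 = (205.61 - 14.184)/2526.2 * 1000 = 75.77626 deg C/km
Step 2: q = k * grad / 1000 = 3.82 * 75.77626 / 1000 = 0.28947 W/m^2
q = 0.28947 W/m^2


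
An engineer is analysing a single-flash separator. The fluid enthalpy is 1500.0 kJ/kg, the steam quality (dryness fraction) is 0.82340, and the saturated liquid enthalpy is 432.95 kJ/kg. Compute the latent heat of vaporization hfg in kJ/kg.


hfg = (h - hf) / x
hfg = (1500.0 - 432.95) / 0.82340
hfg = 1295.9 kJ/kg


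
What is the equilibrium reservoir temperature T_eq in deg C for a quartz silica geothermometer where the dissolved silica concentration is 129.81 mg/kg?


T_eq = 1309 / (5.19 - log10(SiO2)) - 273.15
T_eq = 1309 / (5.19 - log10(129.81)) - 273.15
T_eq = 152.31 deg C


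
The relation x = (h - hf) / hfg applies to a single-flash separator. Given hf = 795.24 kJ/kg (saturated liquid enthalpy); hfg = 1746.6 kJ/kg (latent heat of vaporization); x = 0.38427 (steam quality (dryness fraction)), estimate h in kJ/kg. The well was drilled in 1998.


h = hf + x * hfg
h = 795.24 + 0.38427 * 1746.6
h = 1466.4 kJ/kg


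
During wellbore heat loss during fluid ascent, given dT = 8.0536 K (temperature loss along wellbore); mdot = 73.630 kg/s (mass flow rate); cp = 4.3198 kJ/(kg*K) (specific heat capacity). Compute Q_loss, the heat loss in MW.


Q_loss = mdot * cp * dT
Q_loss = 73.630 * 4.3198 * 8.0536
Q_loss = 2561.583 kW
Convert: 2561.583 kW * 0.001 = 2.5616 MW
Q_loss = 2.5616 MW


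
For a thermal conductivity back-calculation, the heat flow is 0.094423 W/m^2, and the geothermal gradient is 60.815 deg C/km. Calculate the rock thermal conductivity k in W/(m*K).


k = q / (grad / 1000)
k = 0.094423 / (60.815 / 1000)
k = 1.5526 W/(m*K)


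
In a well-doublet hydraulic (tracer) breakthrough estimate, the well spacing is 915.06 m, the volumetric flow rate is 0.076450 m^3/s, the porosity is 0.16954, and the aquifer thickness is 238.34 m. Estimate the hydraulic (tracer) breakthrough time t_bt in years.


t_bt = pi * hr * phi * L^2 / (3 * Qv) / (365.25*86400)
t_bt = pi * 238.34 * 0.16954 * 915.06^2 / (3 * 0.076450) / (365.25*86400)
t_bt = 14.686 years


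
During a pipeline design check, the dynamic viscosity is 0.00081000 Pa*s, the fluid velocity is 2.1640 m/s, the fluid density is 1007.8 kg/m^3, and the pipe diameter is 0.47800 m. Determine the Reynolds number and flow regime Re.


Step 1: Re = rho*vel*D/mu = 1007.8*2.164*0.478/0.00081 = 1.2870e+06
Step 2: Re = 1.2870e+06 > 4000, so flow is turbulent.
Re = 1.2870e+06 (turbulent)


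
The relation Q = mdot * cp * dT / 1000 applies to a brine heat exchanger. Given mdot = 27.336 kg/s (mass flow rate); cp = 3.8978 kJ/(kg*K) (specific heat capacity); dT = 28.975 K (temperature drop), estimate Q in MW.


Q = mdot * cp * dT / 1000
Q = 27.336 * 3.8978 * 28.975 / 1000
Q = 3.0873 MW


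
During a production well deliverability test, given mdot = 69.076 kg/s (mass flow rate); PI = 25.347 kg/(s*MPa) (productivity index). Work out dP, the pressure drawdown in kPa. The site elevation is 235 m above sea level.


dP = mdot * 1000 / PI
dP = 69.076 * 1000 / 25.347
dP = 2725.2 kPa


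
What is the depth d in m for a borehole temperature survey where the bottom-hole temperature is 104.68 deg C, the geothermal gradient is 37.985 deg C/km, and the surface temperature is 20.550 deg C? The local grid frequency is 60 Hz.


d = (T_d - T_surf) / grad * 1000
d = (104.68 - 20.550) / 37.985 * 1000
d = 2214.8 m


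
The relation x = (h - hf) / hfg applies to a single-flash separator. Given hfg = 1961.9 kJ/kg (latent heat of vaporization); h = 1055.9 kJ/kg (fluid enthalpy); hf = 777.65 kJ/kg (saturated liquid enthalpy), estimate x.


x = (h - hf) / hfg
x = (1055.9 - 777.65) / 1961.9
x = 0.14183


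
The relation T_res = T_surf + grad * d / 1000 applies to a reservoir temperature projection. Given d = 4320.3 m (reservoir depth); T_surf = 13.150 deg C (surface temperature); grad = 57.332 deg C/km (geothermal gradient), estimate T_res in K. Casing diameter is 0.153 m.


T_res = T_surf + grad * d / 1000
T_res = 13.150 + 57.332 * 4320.3 / 1000
T_res = 260.8414 deg C
Convert to K: 260.8414 + 273.15 = 533.99 K
T_res = 533.99 K


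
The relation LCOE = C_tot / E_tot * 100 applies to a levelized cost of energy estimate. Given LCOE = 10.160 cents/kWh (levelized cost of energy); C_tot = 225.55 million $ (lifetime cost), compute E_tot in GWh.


E_tot = C_tot / LCOE * 100
E_tot = 225.55 / 10.160 * 100
E_tot = 2220.0 GWh


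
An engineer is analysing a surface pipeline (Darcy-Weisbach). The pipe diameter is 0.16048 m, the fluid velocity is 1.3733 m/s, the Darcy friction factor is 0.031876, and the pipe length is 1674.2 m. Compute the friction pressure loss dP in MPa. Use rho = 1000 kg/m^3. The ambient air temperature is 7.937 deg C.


dP = f * (L/D) * (rho*vel^2/2) / 1000
dP = 0.031876 * (1674.2/0.16048) * (1000*1.3733^2/2) / 1000
dP = 313.5820 kPa
Convert: 313.5820 kPa * 0.001 = 0.31358 MPa
dP = 0.31358 MPa


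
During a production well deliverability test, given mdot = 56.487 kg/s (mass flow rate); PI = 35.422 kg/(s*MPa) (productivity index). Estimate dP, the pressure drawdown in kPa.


dP = mdot * 1000 / PI
dP = 56.487 * 1000 / 35.422
dP = 1594.7 kPa


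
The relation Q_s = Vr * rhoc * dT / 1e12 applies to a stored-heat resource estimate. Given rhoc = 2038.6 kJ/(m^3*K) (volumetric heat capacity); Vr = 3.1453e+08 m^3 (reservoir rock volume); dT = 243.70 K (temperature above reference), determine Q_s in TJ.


Q_s = Vr * rhoc * dT / 1e12
Q_s = 3.1453e+08 * 2038.6 * 243.70 / 1e12
Q_s = 156.2606 PJ
Convert: 156.2606 PJ * 1000.0 = 1.5626e+05 TJ
Q_s = 1.5626e+05 TJ


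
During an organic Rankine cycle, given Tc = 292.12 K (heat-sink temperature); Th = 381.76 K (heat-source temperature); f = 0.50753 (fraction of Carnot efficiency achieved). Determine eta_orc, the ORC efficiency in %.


eta_orc = (1 - Tc/Th) * f * 100
eta_orc = (1 - 292.12/381.76) * 0.50753 * 100
eta_orc = 11.917 %


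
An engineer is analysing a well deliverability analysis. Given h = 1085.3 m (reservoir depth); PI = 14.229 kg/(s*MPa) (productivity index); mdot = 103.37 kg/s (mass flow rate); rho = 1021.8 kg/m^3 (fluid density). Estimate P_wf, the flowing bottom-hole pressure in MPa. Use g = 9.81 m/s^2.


Step 1: P_i = rho*g*h/1e6 = 1021.8*9.81*1085.3/1e6 = 10.87889 MPa
Step 2: P_wf = P_i - mdot/PI = 10.87889 - 103.37/14.229 = 3.6141 MPa
P_wf = 3.6141 MPa


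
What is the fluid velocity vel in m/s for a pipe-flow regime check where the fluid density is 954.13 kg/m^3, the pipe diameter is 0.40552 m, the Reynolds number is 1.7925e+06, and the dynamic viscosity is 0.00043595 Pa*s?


vel = Re * mu / (rho * D)
vel = 1.7925e+06 * 0.00043595 / (954.13 * 0.40552)
vel = 2.0196 m/s


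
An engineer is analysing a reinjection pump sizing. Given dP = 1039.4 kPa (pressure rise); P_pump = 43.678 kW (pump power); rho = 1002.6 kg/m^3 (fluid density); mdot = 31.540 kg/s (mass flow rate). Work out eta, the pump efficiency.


eta = mdot * dP / (rho * P_pump)
eta = 31.540 * 1039.4 / (1002.6 * 43.678)
eta = 0.74861


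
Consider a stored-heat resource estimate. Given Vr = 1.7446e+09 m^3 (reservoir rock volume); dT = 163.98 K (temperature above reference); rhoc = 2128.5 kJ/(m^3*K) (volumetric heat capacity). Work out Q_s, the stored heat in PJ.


Q_s = Vr * rhoc * dT / 1e12
Q_s = 1.7446e+09 * 2128.5 * 163.98 / 1e12
Q_s = 608.92 PJ


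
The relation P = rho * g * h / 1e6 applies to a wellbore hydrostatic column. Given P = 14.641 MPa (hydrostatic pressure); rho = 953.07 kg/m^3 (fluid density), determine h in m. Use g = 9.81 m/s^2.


h = P * 1e6 / (g * rho)
h = 14.641 * 1e6 / (9.81 * 953.07)
h = 1565.9 m


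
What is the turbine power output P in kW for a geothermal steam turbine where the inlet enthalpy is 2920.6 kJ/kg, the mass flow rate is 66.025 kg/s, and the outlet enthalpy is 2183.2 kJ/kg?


P = mdot * (h_in - h_out) / 1000
P = 66.025 * (2920.6 - 2183.2) / 1000
P = 48.68684 MW
Convert: 48.68684 MW * 1000.0 = 48687 kW
P = 48687 kW


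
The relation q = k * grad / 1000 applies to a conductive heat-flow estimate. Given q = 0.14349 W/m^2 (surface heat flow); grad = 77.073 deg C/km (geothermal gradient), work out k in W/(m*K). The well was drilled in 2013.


k = q * 1000 / grad
k = 0.14349 * 1000 / 77.073
k = 1.8617 W/(m*K)


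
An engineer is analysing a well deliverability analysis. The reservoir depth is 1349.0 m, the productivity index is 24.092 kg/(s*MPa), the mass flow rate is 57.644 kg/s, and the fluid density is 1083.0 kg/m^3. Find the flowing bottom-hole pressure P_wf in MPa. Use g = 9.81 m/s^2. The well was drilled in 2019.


Step 1: P_i = rho*g*h/1e6 = 1083.0*9.81*1349.0/1e6 = 14.33209 MPa
Step 2: P_wf = P_i - mdot/PI = 14.33209 - 57.644/24.092 = 11.939 MPa
P_wf = 11.939 MPa


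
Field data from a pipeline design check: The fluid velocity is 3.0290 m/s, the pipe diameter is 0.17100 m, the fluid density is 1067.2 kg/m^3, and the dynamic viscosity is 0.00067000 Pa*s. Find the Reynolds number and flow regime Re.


Step 1: Re = rho*vel*D/mu = 1067.2*3.029*0.171/0.00067 = 8.2502e+05
Step 2: Re = 8.2502e+05 > 4000, so flow is turbulent.
Re = 8.2502e+05 (turbulent)


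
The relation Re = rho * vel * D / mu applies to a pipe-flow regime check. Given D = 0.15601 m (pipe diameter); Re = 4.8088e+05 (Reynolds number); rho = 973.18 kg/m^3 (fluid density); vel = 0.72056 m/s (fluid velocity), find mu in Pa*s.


mu = rho * vel * D / Re
mu = 973.18 * 0.72056 * 0.15601 / 4.8088e+05
mu = 0.00022750 Pa*s


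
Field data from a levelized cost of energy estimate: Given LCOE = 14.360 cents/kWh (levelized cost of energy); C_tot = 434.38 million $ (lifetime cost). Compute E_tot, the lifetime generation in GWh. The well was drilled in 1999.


E_tot = C_tot / LCOE * 100
E_tot = 434.38 / 14.360 * 100
E_tot = 3024.9 GWh


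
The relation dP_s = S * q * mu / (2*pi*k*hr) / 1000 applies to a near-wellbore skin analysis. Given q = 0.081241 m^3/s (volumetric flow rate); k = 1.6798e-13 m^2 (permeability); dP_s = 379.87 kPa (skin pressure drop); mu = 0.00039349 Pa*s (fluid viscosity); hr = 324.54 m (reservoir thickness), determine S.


S = dP_s * 1000 * 2*pi*k*hr / (q*mu)
S = 379.87 * 1000 * 2*pi*1.6798e-13*324.54 / (0.081241*0.00039349)
S = 4.0703


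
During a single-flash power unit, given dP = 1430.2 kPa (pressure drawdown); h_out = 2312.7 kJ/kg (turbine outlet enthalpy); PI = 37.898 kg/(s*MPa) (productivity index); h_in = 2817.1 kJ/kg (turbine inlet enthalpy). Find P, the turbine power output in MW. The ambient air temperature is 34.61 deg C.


Step 1: mdot = PI * dP / 1000 = 37.898 * 1430.2 / 1000 = 54.20172 kg/s
Step 2: P = mdot*(h_in - h_out)/1000 = 54.20172*(2817.1 - 2312.7)/1000 = 27.339 MW
P = 27.339 MW


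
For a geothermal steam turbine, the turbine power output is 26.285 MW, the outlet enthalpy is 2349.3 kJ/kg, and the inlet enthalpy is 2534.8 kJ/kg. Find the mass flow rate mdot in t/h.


mdot = P * 1000 / (h_in - h_out)
mdot = 26.285 * 1000 / (2534.8 - 2349.3)
mdot = 141.6981 kg/s
Convert: 141.6981 kg/s * 3.6 = 510.11 t/h
mdot = 510.11 t/h


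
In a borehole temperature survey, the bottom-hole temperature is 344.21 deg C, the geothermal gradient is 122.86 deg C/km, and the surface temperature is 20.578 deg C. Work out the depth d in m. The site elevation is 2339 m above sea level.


d = (T_d - T_surf) / grad * 1000
d = (344.21 - 20.578) / 122.86 * 1000
d = 2634.2 m


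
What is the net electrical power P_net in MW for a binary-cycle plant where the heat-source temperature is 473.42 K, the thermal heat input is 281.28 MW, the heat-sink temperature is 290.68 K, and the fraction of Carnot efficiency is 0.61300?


Step 1: eta = (1 - Tc/Th)*f = (1 - 290.68/473.42)*0.613 = 0.2366178
Step 2: P_net = eta * Q_in = 0.2366178 * 281.28 = 66.556 MW
P_net = 66.556 MW


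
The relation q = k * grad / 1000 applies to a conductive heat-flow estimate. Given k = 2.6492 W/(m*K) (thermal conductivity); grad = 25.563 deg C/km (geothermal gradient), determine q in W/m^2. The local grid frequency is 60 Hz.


q = k * grad / 1000
q = 2.6492 * 25.563 / 1000
q = 0.067721 W/m^2


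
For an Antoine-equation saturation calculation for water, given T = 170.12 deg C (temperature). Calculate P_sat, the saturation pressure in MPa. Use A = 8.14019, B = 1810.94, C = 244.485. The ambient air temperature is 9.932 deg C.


P_sat = 10^(A - B/(C + T)) / 760 * 0.101325
P_sat = 10^(8.14019 - 1810.94/(244.485 + 170.12)) / 760 * 0.101325
P_sat = 0.78927 MPa


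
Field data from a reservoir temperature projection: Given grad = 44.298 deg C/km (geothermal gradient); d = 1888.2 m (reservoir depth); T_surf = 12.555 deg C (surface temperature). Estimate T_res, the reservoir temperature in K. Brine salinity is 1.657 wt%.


T_res = T_surf + grad * d / 1000
T_res = 12.555 + 44.298 * 1888.2 / 1000
T_res = 96.19848 deg C
Convert to K: 96.19848 + 273.15 = 369.35 K
T_res = 369.35 K


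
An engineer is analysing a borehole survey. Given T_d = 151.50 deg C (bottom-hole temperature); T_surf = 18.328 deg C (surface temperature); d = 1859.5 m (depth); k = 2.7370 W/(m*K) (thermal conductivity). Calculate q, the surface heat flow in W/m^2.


Step 1: grad = (T_d - T_surf)/d * 1000 = (151.5 - 18.328)/1859.5 * 1000 = 71.61710 deg C/km
Step 2: q = k * grad / 1000 = 2.737 * 71.61710 / 1000 = 0.19602 W/m^2
q = 0.19602 W/m^2


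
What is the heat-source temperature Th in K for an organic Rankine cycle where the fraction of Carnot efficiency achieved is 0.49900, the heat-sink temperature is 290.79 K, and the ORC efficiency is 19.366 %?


Th = Tc / (1 - (eta_orc/100)/f)
Th = 290.79 / (1 - (19.366/100)/0.49900)
Th = 475.22 K


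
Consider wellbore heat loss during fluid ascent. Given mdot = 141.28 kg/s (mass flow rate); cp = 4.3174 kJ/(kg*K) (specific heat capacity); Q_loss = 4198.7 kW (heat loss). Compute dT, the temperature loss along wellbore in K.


dT = Q_loss / (mdot * cp)
dT = 4198.7 / (141.28 * 4.3174)
dT = 6.8835 K


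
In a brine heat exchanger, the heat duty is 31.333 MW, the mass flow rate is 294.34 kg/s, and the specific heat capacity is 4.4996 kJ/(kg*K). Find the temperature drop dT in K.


dT = Q * 1000 / (mdot * cp)
dT = 31.333 * 1000 / (294.34 * 4.4996)
dT = 23.658 K


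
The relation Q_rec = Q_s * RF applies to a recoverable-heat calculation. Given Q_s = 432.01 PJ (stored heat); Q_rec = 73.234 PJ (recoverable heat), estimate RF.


RF = Q_rec / Q_s
RF = 73.234 / 432.01
RF = 0.16952


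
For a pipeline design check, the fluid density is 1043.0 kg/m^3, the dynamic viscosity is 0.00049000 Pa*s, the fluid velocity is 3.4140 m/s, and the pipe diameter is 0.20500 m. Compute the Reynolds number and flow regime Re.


Step 1: Re = rho*vel*D/mu = 1043.0*3.414*0.205/0.00049 = 1.4897e+06
Step 2: Re = 1.4897e+06 > 4000, so flow is turbulent.
Re = 1.4897e+06 (turbulent)


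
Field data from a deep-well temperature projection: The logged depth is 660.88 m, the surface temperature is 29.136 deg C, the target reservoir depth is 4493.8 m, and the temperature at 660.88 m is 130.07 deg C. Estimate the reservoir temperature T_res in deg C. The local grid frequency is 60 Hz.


Step 1: grad = (T_d1 - T_surf)/d1 * 1000 = (130.07 - 29.136)/660.88 * 1000 = 152.7267 deg C/km
Step 2: T_res = T_surf + grad*d2/1000 = 29.136 + 152.7267*4493.8/1000 = 715.46 deg C
T_res = 715.46 deg C


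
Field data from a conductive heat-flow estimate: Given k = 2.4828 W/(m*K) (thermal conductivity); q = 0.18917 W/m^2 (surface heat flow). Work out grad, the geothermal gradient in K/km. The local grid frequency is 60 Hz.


grad = q * 1000 / k
grad = 0.18917 * 1000 / 2.4828
grad = 76.19220 deg C/km
Convert: 76.19220 deg C/km * 1.0 = 76.192 K/km
grad = 76.192 K/km


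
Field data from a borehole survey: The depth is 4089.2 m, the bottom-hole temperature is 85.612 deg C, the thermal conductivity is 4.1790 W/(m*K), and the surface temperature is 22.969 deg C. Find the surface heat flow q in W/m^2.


Step 1: grad = (T_d - T_surf)/d * 1000 = (85.612 - 22.969)/4089.2 * 1000 = 15.31913 deg C/km
Step 2: q = k * grad / 1000 = 4.179 * 15.31913 / 1000 = 0.064019 W/m^2
q = 0.064019 W/m^2


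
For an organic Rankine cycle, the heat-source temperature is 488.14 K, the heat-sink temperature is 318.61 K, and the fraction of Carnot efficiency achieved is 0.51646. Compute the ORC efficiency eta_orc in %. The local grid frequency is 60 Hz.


eta_orc = (1 - Tc/Th) * f * 100
eta_orc = (1 - 318.61/488.14) * 0.51646 * 100
eta_orc = 17.937 %


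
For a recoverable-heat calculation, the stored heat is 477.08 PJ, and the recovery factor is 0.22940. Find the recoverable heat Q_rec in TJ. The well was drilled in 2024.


Q_rec = Q_s * RF
Q_rec = 477.08 * 0.22940
Q_rec = 109.4422 PJ
Convert: 109.4422 PJ * 1000.0 = 1.0944e+05 TJ
Q_rec = 1.0944e+05 TJ


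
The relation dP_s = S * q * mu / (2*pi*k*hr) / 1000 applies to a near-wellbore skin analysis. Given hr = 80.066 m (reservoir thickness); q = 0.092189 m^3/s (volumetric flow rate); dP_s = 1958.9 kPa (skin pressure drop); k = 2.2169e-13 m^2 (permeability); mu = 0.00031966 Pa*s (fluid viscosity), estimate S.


S = dP_s * 1000 * 2*pi*k*hr / (q*mu)
S = 1958.9 * 1000 * 2*pi*2.2169e-13*80.066 / (0.092189*0.00031966)
S = 7.4134


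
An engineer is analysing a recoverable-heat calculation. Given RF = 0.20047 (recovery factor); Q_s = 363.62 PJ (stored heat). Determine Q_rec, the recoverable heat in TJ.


Q_rec = Q_s * RF
Q_rec = 363.62 * 0.20047
Q_rec = 72.89490 PJ
Convert: 72.89490 PJ * 1000.0 = 72895 TJ
Q_rec = 72895 TJ


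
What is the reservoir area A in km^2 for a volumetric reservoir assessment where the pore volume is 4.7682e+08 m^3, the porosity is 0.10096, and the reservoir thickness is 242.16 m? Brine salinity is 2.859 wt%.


A = Vp / (1e6 * hr * phi)
A = 4.7682e+08 / (1e6 * 242.16 * 0.10096)
A = 19.503 km^2


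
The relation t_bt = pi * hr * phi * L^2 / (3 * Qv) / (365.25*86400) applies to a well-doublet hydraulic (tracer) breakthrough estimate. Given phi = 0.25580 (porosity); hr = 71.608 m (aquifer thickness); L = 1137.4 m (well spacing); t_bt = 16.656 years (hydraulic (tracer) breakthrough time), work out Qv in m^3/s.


Qv = pi*hr*phi*L^2 / (3*t_bt*365.25*86400)
Qv = pi*71.608*0.25580*1137.4^2 / (3*16.656*365.25*86400)
Qv = 0.047211 m^3/s


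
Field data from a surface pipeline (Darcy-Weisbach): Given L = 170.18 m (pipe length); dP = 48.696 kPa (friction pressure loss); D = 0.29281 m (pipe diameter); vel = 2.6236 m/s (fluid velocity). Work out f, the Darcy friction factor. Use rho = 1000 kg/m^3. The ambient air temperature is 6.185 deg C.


f = dP*1000 / ((L/D)*(rho*vel^2/2))
f = 48.696*1000 / ((170.18/0.29281)*(1000*2.6236^2/2))
f = 0.024345


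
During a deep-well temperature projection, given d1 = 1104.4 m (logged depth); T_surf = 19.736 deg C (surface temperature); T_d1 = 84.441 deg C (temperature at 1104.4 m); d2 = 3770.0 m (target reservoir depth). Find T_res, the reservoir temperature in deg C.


Step 1: grad = (T_d1 - T_surf)/d1 * 1000 = (84.441 - 19.736)/1104.4 * 1000 = 58.58837 deg C/km
Step 2: T_res = T_surf + grad*d2/1000 = 19.736 + 58.58837*3770.0/1000 = 240.61 deg C
T_res = 240.61 deg C


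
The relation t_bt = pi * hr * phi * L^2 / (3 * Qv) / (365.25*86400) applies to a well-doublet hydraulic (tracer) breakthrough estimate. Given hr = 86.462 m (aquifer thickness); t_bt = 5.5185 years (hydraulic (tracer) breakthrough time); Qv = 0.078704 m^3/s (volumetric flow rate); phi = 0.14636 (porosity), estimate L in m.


L = sqrt(t_bt*365.25*86400*3*Qv / (pi*hr*phi))
L = sqrt(5.5185*365.25*86400*3*0.078704 / (pi*86.462*0.14636))
L = 1017.0 m


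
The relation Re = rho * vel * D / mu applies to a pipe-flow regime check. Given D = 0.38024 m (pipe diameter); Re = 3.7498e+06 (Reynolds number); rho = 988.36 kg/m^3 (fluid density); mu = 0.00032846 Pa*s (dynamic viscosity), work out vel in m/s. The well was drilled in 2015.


vel = Re * mu / (rho * D)
vel = 3.7498e+06 * 0.00032846 / (988.36 * 0.38024)
vel = 3.2773 m/s


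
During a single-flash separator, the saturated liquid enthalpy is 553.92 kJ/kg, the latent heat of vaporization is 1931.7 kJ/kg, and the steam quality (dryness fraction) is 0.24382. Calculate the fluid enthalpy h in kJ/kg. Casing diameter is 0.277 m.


h = hf + x * hfg
h = 553.92 + 0.24382 * 1931.7
h = 1024.9 kJ/kg


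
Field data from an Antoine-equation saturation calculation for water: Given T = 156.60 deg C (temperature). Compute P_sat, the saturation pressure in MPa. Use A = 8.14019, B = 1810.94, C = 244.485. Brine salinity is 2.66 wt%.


P_sat = 10^(A - B/(C + T)) / 760 * 0.101325
P_sat = 10^(8.14019 - 1810.94/(244.485 + 156.60)) / 760 * 0.101325
P_sat = 0.56233 MPa


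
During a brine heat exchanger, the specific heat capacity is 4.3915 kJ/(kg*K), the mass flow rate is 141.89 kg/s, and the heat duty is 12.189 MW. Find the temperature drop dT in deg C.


dT = Q * 1000 / (mdot * cp)
dT = 12.189 * 1000 / (141.89 * 4.3915)
dT = 19.56156 K
Convert (temperature difference, 1 K = 1 deg C): 19.56156 K = 19.56156 deg C
dT = 19.562 deg C


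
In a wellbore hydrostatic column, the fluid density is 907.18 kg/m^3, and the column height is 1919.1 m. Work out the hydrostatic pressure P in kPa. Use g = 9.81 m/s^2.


P = rho * g * h / 1e6
P = 907.18 * 9.81 * 1919.1 / 1e6
P = 17.07891 MPa
Convert: 17.07891 MPa * 1000.0 = 17079 kPa
P = 17079 kPa


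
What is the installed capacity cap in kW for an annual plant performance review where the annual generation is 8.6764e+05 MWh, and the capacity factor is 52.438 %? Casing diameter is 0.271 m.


cap = E_a / (CF/100 * 8760)
cap = 8.6764e+05 / (52.438/100 * 8760)
cap = 188.8815 MW
Convert: 188.8815 MW * 1000.0 = 1.8888e+05 kW
cap = 1.8888e+05 kW


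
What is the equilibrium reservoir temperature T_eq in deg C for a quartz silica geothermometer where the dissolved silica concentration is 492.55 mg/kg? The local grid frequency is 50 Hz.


T_eq = 1309 / (5.19 - log10(SiO2)) - 273.15
T_eq = 1309 / (5.19 - log10(492.55)) - 273.15
T_eq = 250.96 deg C


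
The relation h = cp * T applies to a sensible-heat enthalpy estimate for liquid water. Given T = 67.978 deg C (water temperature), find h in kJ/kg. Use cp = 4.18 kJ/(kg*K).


h = cp * T
h = 4.18 * 67.978
h = 284.15 kJ/kg


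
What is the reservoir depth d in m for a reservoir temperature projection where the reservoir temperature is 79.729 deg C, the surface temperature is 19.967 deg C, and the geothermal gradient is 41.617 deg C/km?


d = (T_res - T_surf) / grad * 1000
d = (79.729 - 19.967) / 41.617 * 1000
d = 1436.0 m


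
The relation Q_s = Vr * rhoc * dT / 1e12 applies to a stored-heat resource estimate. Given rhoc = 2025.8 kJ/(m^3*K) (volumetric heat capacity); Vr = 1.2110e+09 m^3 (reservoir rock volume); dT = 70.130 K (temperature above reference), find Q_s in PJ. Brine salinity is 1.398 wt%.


Q_s = Vr * rhoc * dT / 1e12
Q_s = 1.2110e+09 * 2025.8 * 70.130 / 1e12
Q_s = 172.05 PJ


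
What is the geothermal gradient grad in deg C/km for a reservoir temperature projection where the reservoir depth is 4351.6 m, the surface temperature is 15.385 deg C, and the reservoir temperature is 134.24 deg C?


grad = (T_res - T_surf) / d * 1000
grad = (134.24 - 15.385) / 4351.6 * 1000
grad = 27.313 deg C/km


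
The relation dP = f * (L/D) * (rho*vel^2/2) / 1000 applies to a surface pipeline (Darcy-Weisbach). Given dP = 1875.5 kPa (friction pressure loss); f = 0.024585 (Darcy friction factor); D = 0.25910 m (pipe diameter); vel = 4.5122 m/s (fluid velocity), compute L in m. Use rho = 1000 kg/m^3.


L = dP*1000*D / (f*rho*vel^2/2)
L = 1875.5*1000*0.25910 / (0.024585*1000*4.5122^2/2)
L = 1941.6 m
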